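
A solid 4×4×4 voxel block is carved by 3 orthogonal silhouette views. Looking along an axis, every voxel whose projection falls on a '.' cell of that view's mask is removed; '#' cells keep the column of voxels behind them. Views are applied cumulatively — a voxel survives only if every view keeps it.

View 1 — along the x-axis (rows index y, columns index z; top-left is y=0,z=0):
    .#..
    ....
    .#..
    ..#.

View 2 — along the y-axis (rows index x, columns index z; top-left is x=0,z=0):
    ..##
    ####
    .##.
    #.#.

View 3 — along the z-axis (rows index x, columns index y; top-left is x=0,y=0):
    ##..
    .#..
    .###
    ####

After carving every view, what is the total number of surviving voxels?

remaining voxels: 3

start: 4×4×4 = 64 voxels
after view 1 [x-axis, 3 of 16 cells solid] → remaining = 12
after view 2 [y-axis, 10 of 16 cells solid] → remaining = 8
after view 3 [z-axis, 10 of 16 cells solid] → remaining = 3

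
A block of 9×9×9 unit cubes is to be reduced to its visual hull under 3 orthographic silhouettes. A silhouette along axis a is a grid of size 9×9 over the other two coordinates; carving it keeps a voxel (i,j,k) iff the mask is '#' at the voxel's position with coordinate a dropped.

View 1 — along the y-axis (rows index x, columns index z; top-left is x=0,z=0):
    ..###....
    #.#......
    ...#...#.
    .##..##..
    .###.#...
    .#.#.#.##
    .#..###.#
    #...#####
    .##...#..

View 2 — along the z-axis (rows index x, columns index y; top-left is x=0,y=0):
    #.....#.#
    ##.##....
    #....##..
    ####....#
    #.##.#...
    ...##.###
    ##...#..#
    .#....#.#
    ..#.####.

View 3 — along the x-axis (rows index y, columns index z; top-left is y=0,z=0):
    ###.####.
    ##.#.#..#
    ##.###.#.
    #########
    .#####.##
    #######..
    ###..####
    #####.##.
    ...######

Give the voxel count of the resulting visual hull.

voxel count = 103

initial block: 9^3 = 729
[1] y-view keeps 34 columns → grid now 306
[2] z-view keeps 36 columns → grid now 137
[3] x-view keeps 61 columns → grid now 103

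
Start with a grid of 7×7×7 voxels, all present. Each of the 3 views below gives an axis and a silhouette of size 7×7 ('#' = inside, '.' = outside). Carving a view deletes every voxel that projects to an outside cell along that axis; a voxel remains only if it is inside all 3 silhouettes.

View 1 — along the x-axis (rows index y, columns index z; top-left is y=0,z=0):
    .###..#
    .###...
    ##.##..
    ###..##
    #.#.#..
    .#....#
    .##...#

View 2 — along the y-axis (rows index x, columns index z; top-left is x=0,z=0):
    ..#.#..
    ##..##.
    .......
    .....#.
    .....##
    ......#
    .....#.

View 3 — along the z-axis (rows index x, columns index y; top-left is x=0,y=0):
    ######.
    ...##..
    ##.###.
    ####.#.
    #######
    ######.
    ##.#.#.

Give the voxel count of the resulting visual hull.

voxel count = 21

start: 7×7×7 = 343 voxels
[1] x-view keeps 24 columns → grid now 168
[2] y-view keeps 11 columns → grid now 30
[3] z-view keeps 35 columns → grid now 21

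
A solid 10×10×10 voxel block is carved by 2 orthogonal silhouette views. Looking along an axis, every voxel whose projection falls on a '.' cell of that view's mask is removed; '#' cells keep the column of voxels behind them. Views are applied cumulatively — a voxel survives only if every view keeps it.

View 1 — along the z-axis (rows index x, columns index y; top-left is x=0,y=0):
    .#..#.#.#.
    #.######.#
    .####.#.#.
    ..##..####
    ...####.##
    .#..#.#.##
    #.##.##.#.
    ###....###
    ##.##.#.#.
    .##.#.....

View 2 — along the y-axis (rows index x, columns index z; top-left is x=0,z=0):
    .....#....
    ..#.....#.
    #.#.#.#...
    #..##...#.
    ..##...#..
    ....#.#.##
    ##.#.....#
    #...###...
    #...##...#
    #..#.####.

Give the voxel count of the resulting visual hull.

initial block: 10^3 = 1000
  1. axis=2 (XY plane), |mask|=56  ⇒  voxels=560
  2. axis=1 (XZ plane), |mask|=36  ⇒  voxels=196

|visual hull| = 196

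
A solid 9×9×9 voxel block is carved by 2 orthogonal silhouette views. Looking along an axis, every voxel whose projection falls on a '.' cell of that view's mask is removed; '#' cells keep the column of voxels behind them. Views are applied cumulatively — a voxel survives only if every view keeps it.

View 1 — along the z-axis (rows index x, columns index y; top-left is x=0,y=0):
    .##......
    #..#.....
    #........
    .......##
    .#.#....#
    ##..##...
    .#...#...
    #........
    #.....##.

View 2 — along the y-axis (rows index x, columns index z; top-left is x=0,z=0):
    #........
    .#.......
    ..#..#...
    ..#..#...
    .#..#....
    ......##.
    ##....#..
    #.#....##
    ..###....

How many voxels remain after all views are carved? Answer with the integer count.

full grid |V| = 729
  1. axis=2 (XY plane), |mask|=20  ⇒  voxels=180
  2. axis=1 (XZ plane), |mask|=20  ⇒  voxels=43

43 voxels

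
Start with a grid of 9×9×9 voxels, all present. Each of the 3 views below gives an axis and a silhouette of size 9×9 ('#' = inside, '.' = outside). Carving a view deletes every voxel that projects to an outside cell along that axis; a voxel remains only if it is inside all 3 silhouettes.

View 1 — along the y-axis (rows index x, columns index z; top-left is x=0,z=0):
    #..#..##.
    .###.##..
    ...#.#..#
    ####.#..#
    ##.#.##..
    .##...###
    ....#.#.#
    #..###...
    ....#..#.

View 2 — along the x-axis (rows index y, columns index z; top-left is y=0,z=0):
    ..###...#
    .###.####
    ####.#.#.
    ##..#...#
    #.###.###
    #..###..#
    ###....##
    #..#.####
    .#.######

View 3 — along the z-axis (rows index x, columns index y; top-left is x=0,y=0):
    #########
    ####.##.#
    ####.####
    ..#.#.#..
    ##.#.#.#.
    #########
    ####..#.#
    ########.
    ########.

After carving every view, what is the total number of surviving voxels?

remaining voxels: 155

full grid |V| = 729
step 1: project along y, AND mask (37/81) → |grid| = 333
step 2: project along x, AND mask (51/81) → |grid| = 211
step 3: project along z, AND mask (63/81) → |grid| = 155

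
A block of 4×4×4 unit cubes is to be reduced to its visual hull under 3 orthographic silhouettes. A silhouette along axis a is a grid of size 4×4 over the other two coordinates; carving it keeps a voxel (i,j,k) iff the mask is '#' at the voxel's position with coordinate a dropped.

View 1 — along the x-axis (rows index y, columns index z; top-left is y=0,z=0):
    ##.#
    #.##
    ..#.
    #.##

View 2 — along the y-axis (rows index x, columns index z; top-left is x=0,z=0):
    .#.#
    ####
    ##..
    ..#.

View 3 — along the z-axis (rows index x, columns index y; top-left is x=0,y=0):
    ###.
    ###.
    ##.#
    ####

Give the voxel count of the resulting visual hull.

full grid |V| = 64
[1] x-view keeps 10 columns → grid now 40
[2] y-view keeps 9 columns → grid now 21
[3] z-view keeps 13 columns → grid now 17

voxel count = 17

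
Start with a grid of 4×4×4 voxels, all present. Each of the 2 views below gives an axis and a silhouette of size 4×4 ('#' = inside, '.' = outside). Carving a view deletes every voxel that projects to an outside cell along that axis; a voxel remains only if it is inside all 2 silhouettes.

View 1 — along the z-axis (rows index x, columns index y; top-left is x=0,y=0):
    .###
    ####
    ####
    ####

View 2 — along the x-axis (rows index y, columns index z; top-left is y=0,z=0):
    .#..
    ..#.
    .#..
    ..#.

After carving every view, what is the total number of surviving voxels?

15 voxels

initial block: 4^3 = 64
V1 z: intersect with XY mask (15 set) -- 60 left
V2 x: intersect with YZ mask (4 set) -- 15 left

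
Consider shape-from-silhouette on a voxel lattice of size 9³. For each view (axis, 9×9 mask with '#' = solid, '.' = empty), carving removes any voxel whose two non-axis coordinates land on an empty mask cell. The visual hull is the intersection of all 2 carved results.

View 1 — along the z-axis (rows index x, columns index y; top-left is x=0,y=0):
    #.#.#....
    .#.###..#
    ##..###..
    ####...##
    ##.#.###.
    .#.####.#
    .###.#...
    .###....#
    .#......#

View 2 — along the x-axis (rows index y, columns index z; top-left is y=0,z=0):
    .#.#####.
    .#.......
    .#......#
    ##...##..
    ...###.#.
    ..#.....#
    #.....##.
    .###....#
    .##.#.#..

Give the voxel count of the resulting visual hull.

before carving: 729 voxels (9×9×9)
[1] z-view keeps 41 columns → grid now 369
[2] x-view keeps 30 columns → grid now 127

remaining voxels: 127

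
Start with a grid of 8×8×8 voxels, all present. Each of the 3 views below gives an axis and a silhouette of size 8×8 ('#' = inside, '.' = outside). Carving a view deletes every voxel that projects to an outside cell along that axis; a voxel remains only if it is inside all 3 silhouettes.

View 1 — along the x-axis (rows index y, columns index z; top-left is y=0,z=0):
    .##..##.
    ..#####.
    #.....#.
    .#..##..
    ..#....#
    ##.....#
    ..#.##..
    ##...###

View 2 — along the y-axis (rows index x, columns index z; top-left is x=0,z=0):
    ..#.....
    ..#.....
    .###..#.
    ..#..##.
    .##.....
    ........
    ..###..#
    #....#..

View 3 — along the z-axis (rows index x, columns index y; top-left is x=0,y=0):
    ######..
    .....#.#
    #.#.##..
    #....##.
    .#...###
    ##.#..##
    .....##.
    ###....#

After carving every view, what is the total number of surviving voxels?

remaining voxels: 26

start: 8×8×8 = 512 voxels
after view 1 [x-axis, 27 of 64 cells solid] → remaining = 216
after view 2 [y-axis, 17 of 64 cells solid] → remaining = 61
after view 3 [z-axis, 30 of 64 cells solid] → remaining = 26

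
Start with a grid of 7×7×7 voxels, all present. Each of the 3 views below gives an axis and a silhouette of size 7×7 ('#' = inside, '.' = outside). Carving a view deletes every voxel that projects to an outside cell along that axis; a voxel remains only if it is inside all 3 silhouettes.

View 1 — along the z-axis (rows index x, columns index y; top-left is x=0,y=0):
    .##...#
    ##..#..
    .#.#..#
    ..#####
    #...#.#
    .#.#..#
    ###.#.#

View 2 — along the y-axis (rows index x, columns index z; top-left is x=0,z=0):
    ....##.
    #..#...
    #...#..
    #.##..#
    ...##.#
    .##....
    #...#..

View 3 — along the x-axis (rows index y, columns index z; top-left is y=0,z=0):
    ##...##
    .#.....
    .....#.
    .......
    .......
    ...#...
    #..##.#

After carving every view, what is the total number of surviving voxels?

17 voxels

full grid |V| = 343
  1. axis=2 (XY plane), |mask|=25  ⇒  voxels=175
  2. axis=1 (XZ plane), |mask|=17  ⇒  voxels=63
  3. axis=0 (YZ plane), |mask|=11  ⇒  voxels=17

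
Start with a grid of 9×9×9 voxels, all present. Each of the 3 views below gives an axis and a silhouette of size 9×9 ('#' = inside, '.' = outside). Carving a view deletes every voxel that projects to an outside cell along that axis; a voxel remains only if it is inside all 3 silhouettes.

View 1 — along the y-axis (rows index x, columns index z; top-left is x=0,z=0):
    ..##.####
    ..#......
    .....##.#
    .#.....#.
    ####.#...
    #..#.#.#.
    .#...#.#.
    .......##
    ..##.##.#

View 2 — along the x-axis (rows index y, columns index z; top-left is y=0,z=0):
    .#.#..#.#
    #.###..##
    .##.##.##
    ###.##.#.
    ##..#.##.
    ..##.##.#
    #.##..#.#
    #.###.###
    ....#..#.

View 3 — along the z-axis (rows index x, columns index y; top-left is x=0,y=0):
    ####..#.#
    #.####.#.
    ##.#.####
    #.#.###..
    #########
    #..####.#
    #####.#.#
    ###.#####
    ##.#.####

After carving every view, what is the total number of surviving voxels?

initial block: 9^3 = 729
carve view 1 (along y, XZ-mask fill 31/81): 279 voxels remain
carve view 2 (along x, YZ-mask fill 46/81): 153 voxels remain
carve view 3 (along z, XY-mask fill 61/81): 116 voxels remain

116 voxels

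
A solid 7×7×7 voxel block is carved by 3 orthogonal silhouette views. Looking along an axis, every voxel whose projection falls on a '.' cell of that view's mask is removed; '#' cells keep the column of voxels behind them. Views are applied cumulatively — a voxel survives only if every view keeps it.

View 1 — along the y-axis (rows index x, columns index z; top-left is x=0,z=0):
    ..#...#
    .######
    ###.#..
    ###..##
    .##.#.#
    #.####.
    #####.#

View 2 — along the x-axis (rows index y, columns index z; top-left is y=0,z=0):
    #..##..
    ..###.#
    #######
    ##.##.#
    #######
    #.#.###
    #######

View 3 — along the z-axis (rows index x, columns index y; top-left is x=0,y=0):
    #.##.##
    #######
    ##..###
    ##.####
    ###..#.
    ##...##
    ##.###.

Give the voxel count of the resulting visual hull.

|visual hull| = 122

full grid |V| = 343
after view 1 [y-axis, 32 of 49 cells solid] → remaining = 224
after view 2 [x-axis, 38 of 49 cells solid] → remaining = 174
after view 3 [z-axis, 36 of 49 cells solid] → remaining = 122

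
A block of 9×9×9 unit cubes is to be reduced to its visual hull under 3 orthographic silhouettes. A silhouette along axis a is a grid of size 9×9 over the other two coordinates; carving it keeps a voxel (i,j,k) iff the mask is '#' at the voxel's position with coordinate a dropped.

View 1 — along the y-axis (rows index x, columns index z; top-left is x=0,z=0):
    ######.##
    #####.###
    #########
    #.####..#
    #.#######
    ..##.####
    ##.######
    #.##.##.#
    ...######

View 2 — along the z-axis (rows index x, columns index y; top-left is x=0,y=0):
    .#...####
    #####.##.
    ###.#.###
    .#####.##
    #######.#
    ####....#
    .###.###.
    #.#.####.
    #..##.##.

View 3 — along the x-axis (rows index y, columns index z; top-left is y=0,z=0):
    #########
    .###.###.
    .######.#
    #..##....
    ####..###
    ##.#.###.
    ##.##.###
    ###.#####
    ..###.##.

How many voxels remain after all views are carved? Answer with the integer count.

start: 9×9×9 = 729 voxels
[1] y-view keeps 65 columns → grid now 585
[2] z-view keeps 56 columns → grid now 409
[3] x-view keeps 58 columns → grid now 295

remaining voxels: 295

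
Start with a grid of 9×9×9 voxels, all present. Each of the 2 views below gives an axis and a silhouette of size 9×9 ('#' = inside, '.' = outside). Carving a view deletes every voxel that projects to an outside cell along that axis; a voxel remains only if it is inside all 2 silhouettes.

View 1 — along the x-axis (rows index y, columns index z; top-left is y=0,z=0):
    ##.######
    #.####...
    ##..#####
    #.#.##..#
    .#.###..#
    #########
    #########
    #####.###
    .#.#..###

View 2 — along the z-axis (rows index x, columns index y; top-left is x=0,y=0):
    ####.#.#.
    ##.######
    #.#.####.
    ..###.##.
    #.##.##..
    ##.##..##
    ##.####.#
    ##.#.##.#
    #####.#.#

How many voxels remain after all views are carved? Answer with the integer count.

before carving: 729 voxels (9×9×9)
V1 x: intersect with YZ mask (61 set) -- 549 left
V2 z: intersect with XY mask (56 set) -- 381 left

|visual hull| = 381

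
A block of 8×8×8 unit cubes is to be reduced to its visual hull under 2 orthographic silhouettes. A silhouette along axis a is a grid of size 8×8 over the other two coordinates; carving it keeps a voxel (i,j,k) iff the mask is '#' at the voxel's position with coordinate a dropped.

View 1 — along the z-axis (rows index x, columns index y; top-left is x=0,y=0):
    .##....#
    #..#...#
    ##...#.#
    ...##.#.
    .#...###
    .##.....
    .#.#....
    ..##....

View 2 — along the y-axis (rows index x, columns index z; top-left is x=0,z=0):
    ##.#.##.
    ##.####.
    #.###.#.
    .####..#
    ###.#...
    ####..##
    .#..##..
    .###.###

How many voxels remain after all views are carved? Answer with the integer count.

full grid |V| = 512
  1. axis=2 (XY plane), |mask|=23  ⇒  voxels=184
  2. axis=1 (XZ plane), |mask|=40  ⇒  voxels=114

remaining voxels: 114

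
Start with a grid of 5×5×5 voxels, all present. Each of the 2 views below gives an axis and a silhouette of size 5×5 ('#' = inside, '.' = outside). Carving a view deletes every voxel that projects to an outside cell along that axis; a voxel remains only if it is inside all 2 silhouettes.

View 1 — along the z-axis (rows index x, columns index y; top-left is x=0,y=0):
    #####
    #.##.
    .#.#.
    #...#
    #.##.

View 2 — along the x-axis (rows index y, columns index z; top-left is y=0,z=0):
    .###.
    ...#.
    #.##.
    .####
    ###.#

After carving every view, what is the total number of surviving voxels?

47 voxels

full grid |V| = 125
after view 1 [z-axis, 15 of 25 cells solid] → remaining = 75
after view 2 [x-axis, 15 of 25 cells solid] → remaining = 47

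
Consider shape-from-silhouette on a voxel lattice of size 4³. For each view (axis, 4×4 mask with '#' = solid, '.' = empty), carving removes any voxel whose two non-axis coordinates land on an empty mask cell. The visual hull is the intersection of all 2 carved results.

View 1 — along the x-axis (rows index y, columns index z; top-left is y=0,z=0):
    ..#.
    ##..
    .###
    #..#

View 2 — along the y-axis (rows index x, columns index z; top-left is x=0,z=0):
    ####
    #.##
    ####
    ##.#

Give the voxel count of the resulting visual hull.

start: 4×4×4 = 64 voxels
step 1: project along x, AND mask (8/16) → |grid| = 32
step 2: project along y, AND mask (14/16) → |grid| = 28

|visual hull| = 28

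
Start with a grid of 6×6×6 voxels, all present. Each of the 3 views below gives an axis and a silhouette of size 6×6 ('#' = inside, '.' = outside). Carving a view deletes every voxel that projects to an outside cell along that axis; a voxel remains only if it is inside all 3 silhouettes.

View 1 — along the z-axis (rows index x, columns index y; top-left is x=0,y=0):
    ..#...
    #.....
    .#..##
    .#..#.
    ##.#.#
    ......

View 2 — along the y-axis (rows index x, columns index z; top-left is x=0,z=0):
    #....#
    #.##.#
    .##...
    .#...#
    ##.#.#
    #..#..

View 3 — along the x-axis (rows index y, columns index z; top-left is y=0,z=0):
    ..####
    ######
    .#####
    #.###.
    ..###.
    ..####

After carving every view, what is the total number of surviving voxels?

|visual hull| = 20

before carving: 216 voxels (6×6×6)
carve view 1 (along z, XY-mask fill 11/36): 66 voxels remain
carve view 2 (along y, XZ-mask fill 16/36): 32 voxels remain
carve view 3 (along x, YZ-mask fill 26/36): 20 voxels remain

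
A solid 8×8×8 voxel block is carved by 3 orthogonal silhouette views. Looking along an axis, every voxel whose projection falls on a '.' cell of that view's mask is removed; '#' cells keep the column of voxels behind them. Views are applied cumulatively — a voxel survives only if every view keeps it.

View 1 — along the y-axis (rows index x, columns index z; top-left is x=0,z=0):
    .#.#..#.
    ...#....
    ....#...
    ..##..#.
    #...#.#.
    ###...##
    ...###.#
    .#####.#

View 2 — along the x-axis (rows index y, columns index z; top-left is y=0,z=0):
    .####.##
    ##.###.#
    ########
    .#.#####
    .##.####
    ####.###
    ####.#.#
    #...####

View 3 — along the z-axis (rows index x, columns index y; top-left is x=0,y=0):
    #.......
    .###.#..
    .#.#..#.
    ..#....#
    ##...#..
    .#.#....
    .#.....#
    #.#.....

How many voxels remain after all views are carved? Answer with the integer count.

initial block: 8^3 = 512
  1. axis=1 (XZ plane), |mask|=26  ⇒  voxels=208
  2. axis=0 (YZ plane), |mask|=50  ⇒  voxels=162
  3. axis=2 (XY plane), |mask|=19  ⇒  voxels=43

|visual hull| = 43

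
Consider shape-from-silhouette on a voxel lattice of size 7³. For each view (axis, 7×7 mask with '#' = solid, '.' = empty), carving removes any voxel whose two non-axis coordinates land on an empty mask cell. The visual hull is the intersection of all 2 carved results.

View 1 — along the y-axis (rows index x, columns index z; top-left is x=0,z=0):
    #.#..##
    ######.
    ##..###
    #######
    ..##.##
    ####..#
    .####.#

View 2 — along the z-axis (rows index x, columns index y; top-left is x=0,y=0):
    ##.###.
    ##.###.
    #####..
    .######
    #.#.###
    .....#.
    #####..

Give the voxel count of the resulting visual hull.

|visual hull| = 167

full grid |V| = 343
[1] y-view keeps 36 columns → grid now 252
[2] z-view keeps 32 columns → grid now 167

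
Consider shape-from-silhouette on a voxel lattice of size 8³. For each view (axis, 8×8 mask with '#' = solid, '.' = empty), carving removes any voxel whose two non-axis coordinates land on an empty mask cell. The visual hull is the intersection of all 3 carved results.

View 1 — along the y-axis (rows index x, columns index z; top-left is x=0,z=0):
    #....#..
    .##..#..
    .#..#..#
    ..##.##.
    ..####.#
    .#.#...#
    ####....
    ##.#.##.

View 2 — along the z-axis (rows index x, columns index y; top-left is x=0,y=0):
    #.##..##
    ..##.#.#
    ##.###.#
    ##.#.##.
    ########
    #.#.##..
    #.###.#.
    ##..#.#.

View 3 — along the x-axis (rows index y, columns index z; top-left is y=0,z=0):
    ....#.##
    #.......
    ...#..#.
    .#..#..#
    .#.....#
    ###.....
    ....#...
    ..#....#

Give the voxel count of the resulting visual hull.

start: 8×8×8 = 512 voxels
V1 y: intersect with XZ mask (29 set) -- 232 left
V2 z: intersect with XY mask (41 set) -- 152 left
V3 x: intersect with YZ mask (17 set) -- 36 left

remaining voxels: 36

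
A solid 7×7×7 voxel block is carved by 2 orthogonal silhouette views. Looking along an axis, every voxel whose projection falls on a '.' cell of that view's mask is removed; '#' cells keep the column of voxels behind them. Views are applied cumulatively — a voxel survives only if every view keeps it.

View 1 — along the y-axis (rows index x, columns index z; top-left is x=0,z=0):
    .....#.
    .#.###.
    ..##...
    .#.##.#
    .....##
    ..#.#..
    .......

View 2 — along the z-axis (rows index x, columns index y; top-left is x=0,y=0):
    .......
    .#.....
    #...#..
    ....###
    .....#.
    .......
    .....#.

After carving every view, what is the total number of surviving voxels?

start: 7×7×7 = 343 voxels
after view 1 [y-axis, 15 of 49 cells solid] → remaining = 105
after view 2 [z-axis, 8 of 49 cells solid] → remaining = 22

|visual hull| = 22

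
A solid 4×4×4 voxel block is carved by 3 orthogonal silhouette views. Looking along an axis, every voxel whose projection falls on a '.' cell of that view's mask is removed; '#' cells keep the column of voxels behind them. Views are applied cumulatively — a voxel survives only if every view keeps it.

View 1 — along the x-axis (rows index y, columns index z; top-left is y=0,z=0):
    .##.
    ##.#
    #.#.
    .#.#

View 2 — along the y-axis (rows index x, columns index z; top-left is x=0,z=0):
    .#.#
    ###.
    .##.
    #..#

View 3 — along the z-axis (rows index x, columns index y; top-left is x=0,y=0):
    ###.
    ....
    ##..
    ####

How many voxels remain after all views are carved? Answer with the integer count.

|visual hull| = 10

before carving: 64 voxels (4×4×4)
after view 1 [x-axis, 9 of 16 cells solid] → remaining = 36
after view 2 [y-axis, 9 of 16 cells solid] → remaining = 21
after view 3 [z-axis, 9 of 16 cells solid] → remaining = 10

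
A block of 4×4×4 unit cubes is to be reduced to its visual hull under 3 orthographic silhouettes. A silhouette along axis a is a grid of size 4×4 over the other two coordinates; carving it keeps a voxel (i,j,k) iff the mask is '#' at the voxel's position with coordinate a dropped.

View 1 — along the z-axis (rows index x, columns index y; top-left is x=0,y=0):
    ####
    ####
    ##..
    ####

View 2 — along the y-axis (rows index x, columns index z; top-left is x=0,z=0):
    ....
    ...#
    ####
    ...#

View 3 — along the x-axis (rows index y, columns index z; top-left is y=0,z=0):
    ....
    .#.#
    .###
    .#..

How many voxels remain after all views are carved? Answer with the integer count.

remaining voxels: 6

before carving: 64 voxels (4×4×4)
V1 z: intersect with XY mask (14 set) -- 56 left
V2 y: intersect with XZ mask (6 set) -- 16 left
V3 x: intersect with YZ mask (6 set) -- 6 left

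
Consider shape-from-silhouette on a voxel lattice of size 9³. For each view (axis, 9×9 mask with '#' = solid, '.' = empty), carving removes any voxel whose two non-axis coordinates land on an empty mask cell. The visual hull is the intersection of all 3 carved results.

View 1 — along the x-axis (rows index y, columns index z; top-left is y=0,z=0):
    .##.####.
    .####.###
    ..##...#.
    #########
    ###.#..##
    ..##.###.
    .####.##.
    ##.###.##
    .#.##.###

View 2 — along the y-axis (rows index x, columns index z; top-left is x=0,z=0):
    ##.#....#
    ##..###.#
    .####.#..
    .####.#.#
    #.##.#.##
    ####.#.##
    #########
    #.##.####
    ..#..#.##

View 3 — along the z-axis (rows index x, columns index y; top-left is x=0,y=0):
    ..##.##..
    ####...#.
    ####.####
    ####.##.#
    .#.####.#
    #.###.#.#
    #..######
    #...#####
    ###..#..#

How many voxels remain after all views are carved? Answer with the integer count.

remaining voxels: 224

full grid |V| = 729
carve view 1 (along x, YZ-mask fill 55/81): 495 voxels remain
carve view 2 (along y, XZ-mask fill 54/81): 325 voxels remain
carve view 3 (along z, XY-mask fill 54/81): 224 voxels remain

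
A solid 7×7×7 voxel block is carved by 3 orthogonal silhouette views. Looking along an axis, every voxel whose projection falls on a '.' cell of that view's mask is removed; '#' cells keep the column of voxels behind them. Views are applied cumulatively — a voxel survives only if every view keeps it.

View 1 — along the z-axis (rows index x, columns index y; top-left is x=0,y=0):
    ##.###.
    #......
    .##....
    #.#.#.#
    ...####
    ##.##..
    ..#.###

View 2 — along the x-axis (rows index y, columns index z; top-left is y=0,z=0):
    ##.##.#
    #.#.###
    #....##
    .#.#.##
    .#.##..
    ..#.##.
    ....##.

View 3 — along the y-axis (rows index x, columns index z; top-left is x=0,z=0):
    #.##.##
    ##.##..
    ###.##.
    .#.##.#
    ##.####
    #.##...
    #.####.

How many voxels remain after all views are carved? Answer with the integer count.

voxel count = 58

before carving: 343 voxels (7×7×7)
carve view 1 (along z, XY-mask fill 24/49): 168 voxels remain
carve view 2 (along x, YZ-mask fill 25/49): 86 voxels remain
carve view 3 (along y, XZ-mask fill 32/49): 58 voxels remain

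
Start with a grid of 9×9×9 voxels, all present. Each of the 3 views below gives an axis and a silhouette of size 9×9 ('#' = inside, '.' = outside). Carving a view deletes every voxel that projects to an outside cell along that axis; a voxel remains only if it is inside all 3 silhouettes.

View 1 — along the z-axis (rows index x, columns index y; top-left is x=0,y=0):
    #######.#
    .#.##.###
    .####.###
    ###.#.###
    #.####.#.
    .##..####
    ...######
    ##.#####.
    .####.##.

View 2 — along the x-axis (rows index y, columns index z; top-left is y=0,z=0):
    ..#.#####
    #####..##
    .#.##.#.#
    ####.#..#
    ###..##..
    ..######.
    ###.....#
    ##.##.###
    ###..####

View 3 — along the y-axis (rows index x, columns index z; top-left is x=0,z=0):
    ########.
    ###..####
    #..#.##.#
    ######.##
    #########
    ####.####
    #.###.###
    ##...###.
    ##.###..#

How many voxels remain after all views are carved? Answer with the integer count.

remaining voxels: 270

initial block: 9^3 = 729
carve view 1 (along z, XY-mask fill 59/81): 531 voxels remain
carve view 2 (along x, YZ-mask fill 53/81): 345 voxels remain
carve view 3 (along y, XZ-mask fill 63/81): 270 voxels remain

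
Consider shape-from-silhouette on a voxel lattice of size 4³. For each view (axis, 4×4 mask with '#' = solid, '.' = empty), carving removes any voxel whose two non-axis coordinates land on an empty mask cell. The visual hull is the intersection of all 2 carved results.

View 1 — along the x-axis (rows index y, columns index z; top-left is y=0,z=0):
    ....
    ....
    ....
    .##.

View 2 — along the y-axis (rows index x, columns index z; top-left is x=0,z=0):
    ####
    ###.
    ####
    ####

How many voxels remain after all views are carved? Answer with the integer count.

8 voxels

before carving: 64 voxels (4×4×4)
[1] x-view keeps 2 columns → grid now 8
[2] y-view keeps 15 columns → grid now 8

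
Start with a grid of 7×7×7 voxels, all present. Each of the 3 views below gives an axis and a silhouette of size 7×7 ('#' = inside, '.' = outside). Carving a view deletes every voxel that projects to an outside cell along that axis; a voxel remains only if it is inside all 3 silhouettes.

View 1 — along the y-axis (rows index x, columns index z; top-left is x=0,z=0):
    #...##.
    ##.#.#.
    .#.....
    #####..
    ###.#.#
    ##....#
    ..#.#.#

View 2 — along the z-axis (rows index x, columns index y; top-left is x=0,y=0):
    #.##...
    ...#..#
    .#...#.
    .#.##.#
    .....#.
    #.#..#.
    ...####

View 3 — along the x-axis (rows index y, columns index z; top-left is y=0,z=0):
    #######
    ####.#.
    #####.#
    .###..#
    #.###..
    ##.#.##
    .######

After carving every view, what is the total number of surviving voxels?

remaining voxels: 47

start: 7×7×7 = 343 voxels
after view 1 [y-axis, 24 of 49 cells solid] → remaining = 168
after view 2 [z-axis, 19 of 49 cells solid] → remaining = 65
after view 3 [x-axis, 37 of 49 cells solid] → remaining = 47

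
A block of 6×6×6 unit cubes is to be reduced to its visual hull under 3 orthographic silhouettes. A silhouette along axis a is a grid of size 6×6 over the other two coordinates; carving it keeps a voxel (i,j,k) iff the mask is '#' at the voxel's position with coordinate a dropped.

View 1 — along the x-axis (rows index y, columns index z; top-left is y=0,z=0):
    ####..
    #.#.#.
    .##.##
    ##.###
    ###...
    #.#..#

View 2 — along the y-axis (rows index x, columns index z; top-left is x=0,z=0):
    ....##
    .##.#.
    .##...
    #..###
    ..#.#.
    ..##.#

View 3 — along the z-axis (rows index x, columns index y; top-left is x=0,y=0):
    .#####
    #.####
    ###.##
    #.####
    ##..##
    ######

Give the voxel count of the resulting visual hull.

initial block: 6^3 = 216
step 1: project along x, AND mask (22/36) → |grid| = 132
step 2: project along y, AND mask (16/36) → |grid| = 58
step 3: project along z, AND mask (30/36) → |grid| = 50

remaining voxels: 50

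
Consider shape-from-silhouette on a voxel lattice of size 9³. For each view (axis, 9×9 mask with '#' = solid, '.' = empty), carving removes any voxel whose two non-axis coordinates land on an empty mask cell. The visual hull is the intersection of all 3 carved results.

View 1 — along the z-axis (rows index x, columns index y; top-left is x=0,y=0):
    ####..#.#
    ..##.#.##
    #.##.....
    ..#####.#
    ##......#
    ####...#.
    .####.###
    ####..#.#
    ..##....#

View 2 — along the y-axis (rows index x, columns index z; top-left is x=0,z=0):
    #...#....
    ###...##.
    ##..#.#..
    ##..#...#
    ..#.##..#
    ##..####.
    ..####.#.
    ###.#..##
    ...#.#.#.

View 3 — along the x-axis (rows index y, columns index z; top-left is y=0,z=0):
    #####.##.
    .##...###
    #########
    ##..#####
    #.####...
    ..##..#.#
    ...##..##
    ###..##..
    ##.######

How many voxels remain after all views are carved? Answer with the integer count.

initial block: 9^3 = 729
V1 z: intersect with XY mask (44 set) -- 396 left
V2 y: intersect with XZ mask (39 set) -- 195 left
V3 x: intersect with YZ mask (54 set) -- 147 left

voxel count = 147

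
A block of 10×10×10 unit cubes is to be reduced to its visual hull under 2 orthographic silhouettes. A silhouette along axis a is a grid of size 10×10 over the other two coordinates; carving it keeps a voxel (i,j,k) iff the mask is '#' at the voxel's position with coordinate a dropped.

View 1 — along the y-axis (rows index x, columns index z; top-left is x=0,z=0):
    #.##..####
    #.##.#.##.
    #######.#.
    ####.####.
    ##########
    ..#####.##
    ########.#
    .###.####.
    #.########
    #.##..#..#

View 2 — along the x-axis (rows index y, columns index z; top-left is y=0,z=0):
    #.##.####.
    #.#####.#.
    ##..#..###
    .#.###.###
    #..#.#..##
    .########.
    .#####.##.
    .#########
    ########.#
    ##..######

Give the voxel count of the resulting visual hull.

full grid |V| = 1000
carve view 1 (along y, XZ-mask fill 76/100): 760 voxels remain
carve view 2 (along x, YZ-mask fill 73/100): 553 voxels remain

remaining voxels: 553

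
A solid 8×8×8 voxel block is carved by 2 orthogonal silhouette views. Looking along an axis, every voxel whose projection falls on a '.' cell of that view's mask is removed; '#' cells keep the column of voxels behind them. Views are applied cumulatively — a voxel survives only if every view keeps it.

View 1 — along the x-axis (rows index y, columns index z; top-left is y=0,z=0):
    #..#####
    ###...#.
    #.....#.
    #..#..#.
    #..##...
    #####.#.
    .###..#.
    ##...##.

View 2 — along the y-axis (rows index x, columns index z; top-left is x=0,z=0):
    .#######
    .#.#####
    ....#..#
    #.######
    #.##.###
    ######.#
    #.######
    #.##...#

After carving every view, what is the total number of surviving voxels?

|visual hull| = 173

before carving: 512 voxels (8×8×8)
carve view 1 (along x, YZ-mask fill 32/64): 256 voxels remain
carve view 2 (along y, XZ-mask fill 46/64): 173 voxels remain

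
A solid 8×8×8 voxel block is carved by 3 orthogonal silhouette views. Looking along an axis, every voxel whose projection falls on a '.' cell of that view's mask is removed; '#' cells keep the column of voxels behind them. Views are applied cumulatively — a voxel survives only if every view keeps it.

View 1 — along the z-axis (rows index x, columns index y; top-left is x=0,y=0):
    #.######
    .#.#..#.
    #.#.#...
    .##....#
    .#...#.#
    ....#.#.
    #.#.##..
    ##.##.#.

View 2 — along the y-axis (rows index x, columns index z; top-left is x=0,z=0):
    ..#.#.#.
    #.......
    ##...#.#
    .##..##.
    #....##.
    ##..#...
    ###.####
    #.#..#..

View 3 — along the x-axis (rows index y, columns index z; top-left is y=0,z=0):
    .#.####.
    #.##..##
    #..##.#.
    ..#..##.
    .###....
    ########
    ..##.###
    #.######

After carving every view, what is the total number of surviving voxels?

initial block: 8^3 = 512
[1] z-view keeps 30 columns → grid now 240
[2] y-view keeps 28 columns → grid now 106
[3] x-view keeps 40 columns → grid now 59

59 voxels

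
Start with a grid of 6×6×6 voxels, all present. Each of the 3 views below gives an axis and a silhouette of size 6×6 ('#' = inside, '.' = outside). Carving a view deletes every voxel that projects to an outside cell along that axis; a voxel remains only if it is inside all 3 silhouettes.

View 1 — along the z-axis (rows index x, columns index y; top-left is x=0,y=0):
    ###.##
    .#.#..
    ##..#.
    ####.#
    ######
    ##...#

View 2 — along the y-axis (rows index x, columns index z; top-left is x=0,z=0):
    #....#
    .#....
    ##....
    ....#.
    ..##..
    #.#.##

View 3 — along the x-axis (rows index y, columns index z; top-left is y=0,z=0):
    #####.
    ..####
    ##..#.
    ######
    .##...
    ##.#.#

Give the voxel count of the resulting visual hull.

start: 6×6×6 = 216 voxels
  1. axis=2 (XY plane), |mask|=24  ⇒  voxels=144
  2. axis=1 (XZ plane), |mask|=12  ⇒  voxels=47
  3. axis=0 (YZ plane), |mask|=24  ⇒  voxels=29

|visual hull| = 29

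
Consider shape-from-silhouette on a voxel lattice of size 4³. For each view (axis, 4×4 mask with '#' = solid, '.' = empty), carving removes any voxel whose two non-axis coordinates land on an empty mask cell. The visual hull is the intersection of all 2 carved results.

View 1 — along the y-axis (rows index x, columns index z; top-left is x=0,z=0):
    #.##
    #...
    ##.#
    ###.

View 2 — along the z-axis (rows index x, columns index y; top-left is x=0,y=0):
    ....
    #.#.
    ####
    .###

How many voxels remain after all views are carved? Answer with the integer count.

|visual hull| = 23

start: 4×4×4 = 64 voxels
step 1: project along y, AND mask (10/16) → |grid| = 40
step 2: project along z, AND mask (9/16) → |grid| = 23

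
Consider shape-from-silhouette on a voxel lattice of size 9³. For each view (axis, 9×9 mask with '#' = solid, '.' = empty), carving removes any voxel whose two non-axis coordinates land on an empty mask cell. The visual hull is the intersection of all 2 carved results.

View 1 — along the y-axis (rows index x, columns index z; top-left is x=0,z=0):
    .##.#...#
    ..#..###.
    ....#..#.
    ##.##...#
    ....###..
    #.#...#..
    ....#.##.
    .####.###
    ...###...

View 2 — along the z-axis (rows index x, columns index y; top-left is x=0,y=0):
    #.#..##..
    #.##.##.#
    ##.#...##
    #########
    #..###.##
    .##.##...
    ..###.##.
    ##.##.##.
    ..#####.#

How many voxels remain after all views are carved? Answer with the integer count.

before carving: 729 voxels (9×9×9)
[1] y-view keeps 34 columns → grid now 306
[2] z-view keeps 51 columns → grid now 200

|visual hull| = 200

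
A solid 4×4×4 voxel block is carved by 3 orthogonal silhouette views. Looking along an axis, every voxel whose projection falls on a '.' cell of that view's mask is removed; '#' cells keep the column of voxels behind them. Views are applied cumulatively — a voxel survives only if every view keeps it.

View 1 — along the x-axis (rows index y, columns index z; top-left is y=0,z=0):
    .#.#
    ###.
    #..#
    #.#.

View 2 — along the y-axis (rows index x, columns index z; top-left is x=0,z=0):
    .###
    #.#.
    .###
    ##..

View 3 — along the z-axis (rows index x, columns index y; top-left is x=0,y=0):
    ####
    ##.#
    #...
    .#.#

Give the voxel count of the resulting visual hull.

remaining voxels: 15

initial block: 4^3 = 64
carve view 1 (along x, YZ-mask fill 9/16): 36 voxels remain
carve view 2 (along y, XZ-mask fill 10/16): 22 voxels remain
carve view 3 (along z, XY-mask fill 10/16): 15 voxels remain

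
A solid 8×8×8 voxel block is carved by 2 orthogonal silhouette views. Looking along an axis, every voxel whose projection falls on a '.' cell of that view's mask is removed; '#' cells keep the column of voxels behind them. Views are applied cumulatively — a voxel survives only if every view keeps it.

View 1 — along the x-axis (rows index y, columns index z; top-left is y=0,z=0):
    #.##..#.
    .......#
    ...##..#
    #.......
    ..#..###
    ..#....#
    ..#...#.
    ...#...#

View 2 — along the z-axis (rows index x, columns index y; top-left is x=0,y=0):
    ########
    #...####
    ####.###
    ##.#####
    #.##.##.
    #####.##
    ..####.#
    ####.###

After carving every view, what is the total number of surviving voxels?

120 voxels

full grid |V| = 512
V1 x: intersect with YZ mask (19 set) -- 152 left
V2 z: intersect with XY mask (51 set) -- 120 left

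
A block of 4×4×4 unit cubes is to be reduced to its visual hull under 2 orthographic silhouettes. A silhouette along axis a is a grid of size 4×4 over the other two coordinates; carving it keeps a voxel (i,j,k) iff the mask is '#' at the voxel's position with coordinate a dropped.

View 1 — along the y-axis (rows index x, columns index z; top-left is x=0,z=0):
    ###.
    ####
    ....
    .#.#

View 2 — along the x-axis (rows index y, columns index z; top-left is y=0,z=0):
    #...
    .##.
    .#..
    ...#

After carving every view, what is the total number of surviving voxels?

remaining voxels: 12

before carving: 64 voxels (4×4×4)
[1] y-view keeps 9 columns → grid now 36
[2] x-view keeps 5 columns → grid now 12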